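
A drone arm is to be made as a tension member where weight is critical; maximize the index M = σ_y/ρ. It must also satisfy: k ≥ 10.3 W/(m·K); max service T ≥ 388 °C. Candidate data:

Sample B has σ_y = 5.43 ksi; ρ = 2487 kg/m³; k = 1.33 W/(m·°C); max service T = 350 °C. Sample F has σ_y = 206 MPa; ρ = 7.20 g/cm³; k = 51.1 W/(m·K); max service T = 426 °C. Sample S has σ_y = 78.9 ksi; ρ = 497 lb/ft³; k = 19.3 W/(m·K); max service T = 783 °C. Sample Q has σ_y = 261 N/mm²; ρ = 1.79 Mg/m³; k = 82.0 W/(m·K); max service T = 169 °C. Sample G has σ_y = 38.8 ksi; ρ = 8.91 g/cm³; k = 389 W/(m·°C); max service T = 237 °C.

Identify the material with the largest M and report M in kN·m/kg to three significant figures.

Screen on constraints: k ≥ 10.3 W/(m·K); max service T ≥ 388 °C. Survivors: sample F, sample S.
Putting every candidate on a common basis:
  sample F: σ_y = 206.0 MPa, ρ = 7200 kg/m³
  sample S: σ_y = 544.0 MPa, ρ = 7961 kg/m³
  sample S: M = 68.3 kN·m/kg
  sample F: M = 28.6 kN·m/kg
The maximum is for sample S.

sample S, M = 68.3 kN·m/kg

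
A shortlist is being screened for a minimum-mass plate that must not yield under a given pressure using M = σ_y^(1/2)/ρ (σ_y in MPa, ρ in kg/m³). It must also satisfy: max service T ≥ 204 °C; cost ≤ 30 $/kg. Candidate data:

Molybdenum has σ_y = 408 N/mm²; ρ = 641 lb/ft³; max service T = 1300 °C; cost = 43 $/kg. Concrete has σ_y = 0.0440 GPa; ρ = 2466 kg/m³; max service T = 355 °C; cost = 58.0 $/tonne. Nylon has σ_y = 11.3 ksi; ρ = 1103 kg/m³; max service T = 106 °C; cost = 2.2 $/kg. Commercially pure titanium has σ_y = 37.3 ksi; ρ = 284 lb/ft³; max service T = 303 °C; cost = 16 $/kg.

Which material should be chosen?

commercially pure titanium

Screen on constraints: max service T ≥ 204 °C; cost ≤ 30 $/kg. Survivors: concrete, commercially pure titanium.
After converting to SI:
  concrete: σ_y = 44.00 MPa, ρ = 2466 kg/m³
  commercially pure titanium: σ_y = 257.2 MPa, ρ = 4549 kg/m³
  commercially pure titanium: M = 3.53×10⁻³
  concrete: M = 2.69×10⁻³
Commercially pure titanium ranks first.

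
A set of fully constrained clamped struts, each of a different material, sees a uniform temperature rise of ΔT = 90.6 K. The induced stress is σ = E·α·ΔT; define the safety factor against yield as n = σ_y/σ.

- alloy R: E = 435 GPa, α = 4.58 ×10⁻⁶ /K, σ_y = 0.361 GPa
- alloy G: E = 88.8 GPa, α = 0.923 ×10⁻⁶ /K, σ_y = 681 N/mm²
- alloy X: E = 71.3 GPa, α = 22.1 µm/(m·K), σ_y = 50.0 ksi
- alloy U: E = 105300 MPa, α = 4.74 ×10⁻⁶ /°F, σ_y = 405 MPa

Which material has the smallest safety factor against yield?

With everything in SI (GPa, ×10⁻⁶/K, MPa):
  alloy R: E = 435.0, α = 4.58, σ_y = 361.0 → σ = 181 MPa, n = 2.00
  alloy G: E = 88.80, α = 0.923, σ_y = 681.0 → σ = 7.43 MPa, n = 91.7
  alloy X: E = 71.30, α = 22.1, σ_y = 344.7 → σ = 143 MPa, n = 2.41
  alloy U: E = 105.3, α = 8.53, σ_y = 405.0 → σ = 81.4 MPa, n = 4.98
The minimum is alloy R at n = 2.00.

alloy R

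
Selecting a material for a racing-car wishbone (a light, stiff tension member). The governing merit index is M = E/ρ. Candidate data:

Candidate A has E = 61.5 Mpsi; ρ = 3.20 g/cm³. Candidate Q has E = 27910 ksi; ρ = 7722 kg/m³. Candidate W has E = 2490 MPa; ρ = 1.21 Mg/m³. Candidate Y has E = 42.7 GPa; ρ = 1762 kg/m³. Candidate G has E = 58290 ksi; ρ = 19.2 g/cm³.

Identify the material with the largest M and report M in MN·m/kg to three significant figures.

candidate A, M = 133 MN·m/kg

Normalizing units and computing the index:
  candidate A: E = 424.0 GPa, ρ = 3200 kg/m³
  candidate Q: E = 192.4 GPa, ρ = 7722 kg/m³
  candidate W: E = 2.490 GPa, ρ = 1210 kg/m³
  candidate Y: E = 42.70 GPa, ρ = 1762 kg/m³
  candidate G: E = 401.9 GPa, ρ = 19200 kg/m³
  candidate A: M = 133 MN·m/kg
  candidate Q: M = 24.9 MN·m/kg
  candidate Y: M = 24.2 MN·m/kg
  candidate G: M = 20.9 MN·m/kg
  candidate W: M = 2.06 MN·m/kg
Candidate A ranks first.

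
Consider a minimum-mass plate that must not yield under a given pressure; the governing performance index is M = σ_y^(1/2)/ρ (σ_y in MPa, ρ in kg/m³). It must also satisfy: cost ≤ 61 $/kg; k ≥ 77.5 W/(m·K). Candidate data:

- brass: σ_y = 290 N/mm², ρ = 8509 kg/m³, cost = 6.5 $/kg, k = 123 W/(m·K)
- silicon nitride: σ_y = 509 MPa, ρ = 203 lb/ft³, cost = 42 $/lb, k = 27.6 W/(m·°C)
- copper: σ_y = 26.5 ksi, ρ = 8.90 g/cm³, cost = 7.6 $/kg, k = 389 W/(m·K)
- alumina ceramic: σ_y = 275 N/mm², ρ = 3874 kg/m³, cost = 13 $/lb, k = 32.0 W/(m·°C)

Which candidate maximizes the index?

brass

Screen on constraints: cost ≤ 61 $/kg; k ≥ 77.5 W/(m·K). Survivors: brass, copper.
Convert each candidate to consistent units, then evaluate M:
  brass: σ_y = 290.0 MPa, ρ = 8509 kg/m³
  copper: σ_y = 182.7 MPa, ρ = 8900 kg/m³
  brass: M = 2.00×10⁻³
  copper: M = 1.52×10⁻³
Brass ranks first.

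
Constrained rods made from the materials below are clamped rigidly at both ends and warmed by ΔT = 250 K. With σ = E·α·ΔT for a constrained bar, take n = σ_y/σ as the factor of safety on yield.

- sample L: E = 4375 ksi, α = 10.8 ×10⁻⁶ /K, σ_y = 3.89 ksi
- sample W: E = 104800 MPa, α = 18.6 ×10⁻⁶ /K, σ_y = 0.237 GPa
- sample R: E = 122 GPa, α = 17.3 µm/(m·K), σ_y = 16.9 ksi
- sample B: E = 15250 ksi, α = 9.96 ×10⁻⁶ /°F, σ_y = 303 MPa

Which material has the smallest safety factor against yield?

sample R

Converting E to GPa, α to ×10⁻⁶/K, σ_y to MPa, then σ and n for each:
  sample L: E = 30.16, α = 10.8, σ_y = 26.82 → σ = 81.4 MPa, n = 0.329
  sample W: E = 104.8, α = 18.6, σ_y = 237.0 → σ = 487 MPa, n = 0.486
  sample R: E = 122.0, α = 17.3, σ_y = 116.5 → σ = 528 MPa, n = 0.221
  sample B: E = 105.1, α = 17.9, σ_y = 303.0 → σ = 471 MPa, n = 0.643
Sample R has the lowest safety factor, n = 0.221.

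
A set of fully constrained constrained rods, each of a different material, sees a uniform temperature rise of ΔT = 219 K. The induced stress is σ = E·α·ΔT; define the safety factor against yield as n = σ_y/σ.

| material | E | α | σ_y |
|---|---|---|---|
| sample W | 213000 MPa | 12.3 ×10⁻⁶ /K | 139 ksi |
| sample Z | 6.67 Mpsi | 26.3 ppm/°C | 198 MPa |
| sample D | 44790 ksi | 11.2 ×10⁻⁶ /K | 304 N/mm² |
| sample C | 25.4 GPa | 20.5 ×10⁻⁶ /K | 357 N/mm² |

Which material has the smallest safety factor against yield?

Converting E to GPa, α to ×10⁻⁶/K, σ_y to MPa, then σ and n for each:
  sample W: E = 213.0, α = 12.3, σ_y = 958.4 → σ = 574 MPa, n = 1.67
  sample Z: E = 45.99, α = 26.3, σ_y = 198.0 → σ = 265 MPa, n = 0.748
  sample D: E = 308.8, α = 11.2, σ_y = 304.0 → σ = 757 MPa, n = 0.401
  sample C: E = 25.40, α = 20.5, σ_y = 357.0 → σ = 114 MPa, n = 3.13
The minimum is sample D at n = 0.401.

sample D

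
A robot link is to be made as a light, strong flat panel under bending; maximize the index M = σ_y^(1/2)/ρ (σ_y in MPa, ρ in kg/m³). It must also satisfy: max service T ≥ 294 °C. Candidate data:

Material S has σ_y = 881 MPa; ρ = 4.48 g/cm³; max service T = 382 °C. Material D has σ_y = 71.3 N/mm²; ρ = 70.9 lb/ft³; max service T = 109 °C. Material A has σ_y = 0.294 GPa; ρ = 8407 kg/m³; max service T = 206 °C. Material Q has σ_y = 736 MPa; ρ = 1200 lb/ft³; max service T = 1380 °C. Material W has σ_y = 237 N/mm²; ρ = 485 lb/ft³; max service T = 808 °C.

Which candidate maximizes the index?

Screen on constraints: max service T ≥ 294 °C. Survivors: material S, material Q, material W.
Normalizing units and computing the index:
  material S: σ_y = 881.0 MPa, ρ = 4480 kg/m³
  material Q: σ_y = 736.0 MPa, ρ = 19220 kg/m³
  material W: σ_y = 237.0 MPa, ρ = 7769 kg/m³
  material S: M = 6.63×10⁻³
  material W: M = 1.98×10⁻³
  material Q: M = 1.41×10⁻³
Highest index: material S.

material S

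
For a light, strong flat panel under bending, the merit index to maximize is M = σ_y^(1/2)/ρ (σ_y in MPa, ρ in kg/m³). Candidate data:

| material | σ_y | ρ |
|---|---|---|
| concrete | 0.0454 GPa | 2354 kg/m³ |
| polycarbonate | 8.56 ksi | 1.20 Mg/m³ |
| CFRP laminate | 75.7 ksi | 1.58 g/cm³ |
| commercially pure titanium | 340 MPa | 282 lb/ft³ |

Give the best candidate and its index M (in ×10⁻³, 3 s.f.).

CFRP laminate, M = 14.5×10⁻³

Putting every candidate on a common basis:
  concrete: σ_y = 45.40 MPa, ρ = 2354 kg/m³
  polycarbonate: σ_y = 59.02 MPa, ρ = 1200 kg/m³
  CFRP laminate: σ_y = 521.9 MPa, ρ = 1580 kg/m³
  commercially pure titanium: σ_y = 340.0 MPa, ρ = 4517 kg/m³
  CFRP laminate: M = 14.5×10⁻³
  polycarbonate: M = 6.40×10⁻³
  commercially pure titanium: M = 4.08×10⁻³
  concrete: M = 2.86×10⁻³
CFRP laminate ranks first.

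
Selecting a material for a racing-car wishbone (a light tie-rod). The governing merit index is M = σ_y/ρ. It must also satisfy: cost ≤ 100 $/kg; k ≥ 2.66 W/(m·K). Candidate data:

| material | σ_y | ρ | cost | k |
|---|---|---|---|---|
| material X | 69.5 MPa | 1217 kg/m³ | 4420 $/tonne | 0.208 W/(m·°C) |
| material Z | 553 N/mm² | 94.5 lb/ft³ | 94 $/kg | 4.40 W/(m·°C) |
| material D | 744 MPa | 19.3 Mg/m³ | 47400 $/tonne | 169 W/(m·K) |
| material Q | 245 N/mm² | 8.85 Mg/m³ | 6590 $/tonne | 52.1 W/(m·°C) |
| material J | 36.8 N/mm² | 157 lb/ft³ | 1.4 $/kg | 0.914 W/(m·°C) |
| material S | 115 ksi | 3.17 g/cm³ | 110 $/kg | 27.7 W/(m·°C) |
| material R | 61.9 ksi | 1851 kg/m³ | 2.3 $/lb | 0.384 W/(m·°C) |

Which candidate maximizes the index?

Screen on constraints: cost ≤ 100 $/kg; k ≥ 2.66 W/(m·K). Survivors: material Z, material D, material Q.
In SI units:
  material Z: σ_y = 553.0 MPa, ρ = 1514 kg/m³
  material D: σ_y = 744.0 MPa, ρ = 19300 kg/m³
  material Q: σ_y = 245.0 MPa, ρ = 8850 kg/m³
  material Z: M = 365 kN·m/kg
  material D: M = 38.5 kN·m/kg
  material Q: M = 27.7 kN·m/kg
Material Z ranks first.

material Z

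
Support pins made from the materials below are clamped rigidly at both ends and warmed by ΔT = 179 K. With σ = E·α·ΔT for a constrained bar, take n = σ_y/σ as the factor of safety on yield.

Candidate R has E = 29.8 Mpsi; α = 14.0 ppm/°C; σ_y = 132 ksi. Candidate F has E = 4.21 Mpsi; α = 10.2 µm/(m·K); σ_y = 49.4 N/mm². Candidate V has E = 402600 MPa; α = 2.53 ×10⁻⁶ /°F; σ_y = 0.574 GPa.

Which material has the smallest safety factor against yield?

With everything in SI (GPa, ×10⁻⁶/K, MPa):
  candidate R: E = 205.5, α = 14.0, σ_y = 910.1 → σ = 515 MPa, n = 1.77
  candidate F: E = 29.03, α = 10.2, σ_y = 49.40 → σ = 53.0 MPa, n = 0.932
  candidate V: E = 402.6, α = 4.55, σ_y = 574.0 → σ = 328 MPa, n = 1.75
The minimum is candidate F at n = 0.932.

candidate F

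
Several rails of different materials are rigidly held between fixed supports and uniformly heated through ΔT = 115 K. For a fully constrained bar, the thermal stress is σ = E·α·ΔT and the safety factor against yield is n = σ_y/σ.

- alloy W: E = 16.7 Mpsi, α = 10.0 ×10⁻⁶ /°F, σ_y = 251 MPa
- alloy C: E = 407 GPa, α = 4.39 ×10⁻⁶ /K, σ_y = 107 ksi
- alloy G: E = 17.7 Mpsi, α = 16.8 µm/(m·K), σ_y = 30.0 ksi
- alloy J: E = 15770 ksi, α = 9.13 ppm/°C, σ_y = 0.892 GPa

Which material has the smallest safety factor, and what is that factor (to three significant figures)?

Per material, after unit conversion:
  alloy W: E = 115.1, α = 18.0, σ_y = 251.0 → σ = 238 MPa, n = 1.05
  alloy C: E = 407.0, α = 4.39, σ_y = 737.7 → σ = 205 MPa, n = 3.59
  alloy G: E = 122.0, α = 16.8, σ_y = 206.8 → σ = 236 MPa, n = 0.877
  alloy J: E = 108.7, α = 9.13, σ_y = 892.0 → σ = 114 MPa, n = 7.81
The minimum is alloy G at n = 0.877.

alloy G, n = 0.877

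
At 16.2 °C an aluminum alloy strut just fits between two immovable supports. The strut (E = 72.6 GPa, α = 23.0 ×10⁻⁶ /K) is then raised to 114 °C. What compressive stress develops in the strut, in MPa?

163 MPa

ΔT = 97.80 K. Constrained thermal stress σ = E·α·ΔT = 72.60×10³ MPa × 23.0×10⁻⁶ × 97.80 = 163 MPa (compressive).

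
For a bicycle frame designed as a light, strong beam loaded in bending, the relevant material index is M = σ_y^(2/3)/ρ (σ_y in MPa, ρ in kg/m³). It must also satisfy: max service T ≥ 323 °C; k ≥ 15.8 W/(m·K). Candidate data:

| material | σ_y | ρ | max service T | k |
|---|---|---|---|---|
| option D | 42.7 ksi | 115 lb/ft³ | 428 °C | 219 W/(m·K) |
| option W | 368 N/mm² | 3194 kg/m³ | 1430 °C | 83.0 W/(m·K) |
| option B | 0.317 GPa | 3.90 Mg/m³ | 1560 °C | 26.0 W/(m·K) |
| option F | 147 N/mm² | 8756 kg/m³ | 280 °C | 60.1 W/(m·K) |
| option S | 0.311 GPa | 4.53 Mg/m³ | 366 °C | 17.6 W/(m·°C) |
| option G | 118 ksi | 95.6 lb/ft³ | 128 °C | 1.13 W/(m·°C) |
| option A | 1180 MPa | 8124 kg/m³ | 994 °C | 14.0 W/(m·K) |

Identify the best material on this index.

Screen on constraints: max service T ≥ 323 °C; k ≥ 15.8 W/(m·K). Survivors: option D, option W, option B, option S.
After converting to SI:
  option D: σ_y = 294.4 MPa, ρ = 1842 kg/m³
  option W: σ_y = 368.0 MPa, ρ = 3194 kg/m³
  option B: σ_y = 317.0 MPa, ρ = 3900 kg/m³
  option S: σ_y = 311.0 MPa, ρ = 4530 kg/m³
  option D: M = 24.0×10⁻³
  option W: M = 16.1×10⁻³
  option B: M = 11.9×10⁻³
  option S: M = 10.1×10⁻³
Option D ranks first.

option D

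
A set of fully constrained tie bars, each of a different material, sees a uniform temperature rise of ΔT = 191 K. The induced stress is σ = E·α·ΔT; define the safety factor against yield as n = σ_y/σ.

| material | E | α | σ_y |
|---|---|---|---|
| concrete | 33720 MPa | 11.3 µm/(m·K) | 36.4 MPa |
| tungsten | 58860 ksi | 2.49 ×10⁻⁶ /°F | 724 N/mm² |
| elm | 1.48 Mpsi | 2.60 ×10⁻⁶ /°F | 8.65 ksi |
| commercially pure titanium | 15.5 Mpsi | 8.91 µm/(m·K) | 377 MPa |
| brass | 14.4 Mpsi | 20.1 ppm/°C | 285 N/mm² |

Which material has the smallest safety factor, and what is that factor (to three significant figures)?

concrete, n = 0.500

In consistent units (E in GPa, α in ×10⁻⁶/K, σ_y in MPa):
  concrete: E = 33.72, α = 11.3, σ_y = 36.40 → σ = 72.8 MPa, n = 0.500
  tungsten: E = 405.8, α = 4.48, σ_y = 724.0 → σ = 347 MPa, n = 2.08
  elm: E = 10.20, α = 4.68, σ_y = 59.64 → σ = 9.12 MPa, n = 6.54
  commercially pure titanium: E = 106.9, α = 8.91, σ_y = 377.0 → σ = 182 MPa, n = 2.07
  brass: E = 99.28, α = 20.1, σ_y = 285.0 → σ = 381 MPa, n = 0.748
Concrete has the lowest safety factor, n = 0.500.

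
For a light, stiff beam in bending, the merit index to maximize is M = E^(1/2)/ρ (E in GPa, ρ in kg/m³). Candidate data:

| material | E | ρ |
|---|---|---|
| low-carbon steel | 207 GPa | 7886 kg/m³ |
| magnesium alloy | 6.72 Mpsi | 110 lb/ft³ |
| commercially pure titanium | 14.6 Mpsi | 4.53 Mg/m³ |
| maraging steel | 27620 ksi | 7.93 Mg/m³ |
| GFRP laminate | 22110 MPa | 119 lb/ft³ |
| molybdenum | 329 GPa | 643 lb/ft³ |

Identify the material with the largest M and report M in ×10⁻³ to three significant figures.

Convert each candidate to consistent units, then evaluate M:
  low-carbon steel: E = 207.0 GPa, ρ = 7886 kg/m³
  magnesium alloy: E = 46.33 GPa, ρ = 1762 kg/m³
  commercially pure titanium: E = 100.7 GPa, ρ = 4530 kg/m³
  maraging steel: E = 190.4 GPa, ρ = 7930 kg/m³
  GFRP laminate: E = 22.11 GPa, ρ = 1906 kg/m³
  molybdenum: E = 329.0 GPa, ρ = 10300 kg/m³
  magnesium alloy: M = 3.86×10⁻³
  GFRP laminate: M = 2.47×10⁻³
  commercially pure titanium: M = 2.21×10⁻³
  low-carbon steel: M = 1.82×10⁻³
  molybdenum: M = 1.76×10⁻³
  maraging steel: M = 1.74×10⁻³
Magnesium alloy ranks first.

magnesium alloy, M = 3.86×10⁻³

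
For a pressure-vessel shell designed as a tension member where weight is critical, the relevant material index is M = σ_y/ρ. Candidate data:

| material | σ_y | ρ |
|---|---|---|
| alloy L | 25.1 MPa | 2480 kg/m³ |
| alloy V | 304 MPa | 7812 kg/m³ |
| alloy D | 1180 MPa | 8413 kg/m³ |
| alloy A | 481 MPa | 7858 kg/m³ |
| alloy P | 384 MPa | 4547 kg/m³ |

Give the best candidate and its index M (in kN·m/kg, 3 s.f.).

Per-candidate index values:
  alloy D: M = 140 kN·m/kg
  alloy P: M = 84.5 kN·m/kg
  alloy A: M = 61.2 kN·m/kg
  alloy V: M = 38.9 kN·m/kg
  alloy L: M = 10.1 kN·m/kg
Alloy D ranks first.

alloy D, M = 140 kN·m/kg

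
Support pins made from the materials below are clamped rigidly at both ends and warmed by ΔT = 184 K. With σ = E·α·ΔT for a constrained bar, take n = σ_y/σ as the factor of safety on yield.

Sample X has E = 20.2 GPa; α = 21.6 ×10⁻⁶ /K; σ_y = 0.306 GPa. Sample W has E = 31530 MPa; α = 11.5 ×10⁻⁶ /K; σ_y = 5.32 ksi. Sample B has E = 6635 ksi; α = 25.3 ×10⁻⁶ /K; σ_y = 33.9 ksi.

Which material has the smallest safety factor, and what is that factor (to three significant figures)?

sample W, n = 0.550

In consistent units (E in GPa, α in ×10⁻⁶/K, σ_y in MPa):
  sample X: E = 20.20, α = 21.6, σ_y = 306.0 → σ = 80.3 MPa, n = 3.81
  sample W: E = 31.53, α = 11.5, σ_y = 36.68 → σ = 66.7 MPa, n = 0.550
  sample B: E = 45.75, α = 25.3, σ_y = 233.7 → σ = 213 MPa, n = 1.10
Smallest n: sample W with n = 0.550.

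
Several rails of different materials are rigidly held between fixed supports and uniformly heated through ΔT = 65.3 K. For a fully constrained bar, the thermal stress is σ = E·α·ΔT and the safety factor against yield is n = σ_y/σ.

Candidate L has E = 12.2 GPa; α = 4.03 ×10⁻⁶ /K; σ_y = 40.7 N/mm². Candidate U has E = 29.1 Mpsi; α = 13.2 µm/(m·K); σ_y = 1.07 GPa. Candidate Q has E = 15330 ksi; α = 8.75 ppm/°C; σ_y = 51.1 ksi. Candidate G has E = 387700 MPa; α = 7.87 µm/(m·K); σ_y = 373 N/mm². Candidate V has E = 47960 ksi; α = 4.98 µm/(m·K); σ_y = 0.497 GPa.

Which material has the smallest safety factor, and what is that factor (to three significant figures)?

In consistent units (E in GPa, α in ×10⁻⁶/K, σ_y in MPa):
  candidate L: E = 12.20, α = 4.03, σ_y = 40.70 → σ = 3.21 MPa, n = 12.7
  candidate U: E = 200.6, α = 13.2, σ_y = 1070 → σ = 173 MPa, n = 6.19
  candidate Q: E = 105.7, α = 8.75, σ_y = 352.3 → σ = 60.4 MPa, n = 5.83
  candidate G: E = 387.7, α = 7.87, σ_y = 373.0 → σ = 199 MPa, n = 1.87
  candidate V: E = 330.7, α = 4.98, σ_y = 497.0 → σ = 108 MPa, n = 4.62
The minimum is candidate G at n = 1.87.

candidate G, n = 1.87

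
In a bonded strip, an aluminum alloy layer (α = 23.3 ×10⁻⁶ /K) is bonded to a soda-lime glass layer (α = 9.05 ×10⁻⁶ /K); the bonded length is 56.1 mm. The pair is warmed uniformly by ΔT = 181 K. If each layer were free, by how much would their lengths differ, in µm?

145 µm

Δα = |23.3 − 9.05|×10⁻⁶/K = 14.2×10⁻⁶/K.
ΔL_mismatch = Δα·L·ΔT = 14.2×10⁻⁶ × 56.1 mm × 181.0 K = 145 µm.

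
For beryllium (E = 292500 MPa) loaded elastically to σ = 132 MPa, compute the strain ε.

E = 292500 MPa = 292.5 GPa = 292500 MPa.
ε = σ/E = 132 / 292500 = 4.51×10⁻⁴.

4.51×10⁻⁴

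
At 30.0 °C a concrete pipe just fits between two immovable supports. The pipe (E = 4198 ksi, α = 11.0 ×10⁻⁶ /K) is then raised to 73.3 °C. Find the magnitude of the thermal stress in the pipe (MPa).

13.8 MPa

E = 4198 ksi = 28.94 GPa.
ΔT = 43.30 K. Constrained thermal stress σ = E·α·ΔT = 28.94×10³ MPa × 11.0×10⁻⁶ × 43.30 = 13.8 MPa (compressive).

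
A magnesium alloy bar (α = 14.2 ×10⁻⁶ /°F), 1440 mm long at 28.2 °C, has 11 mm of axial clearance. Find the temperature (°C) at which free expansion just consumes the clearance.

327 °C

α = 14.2×10⁻⁶/°F × 9/5 = 25.6×10⁻⁶/K.
α·L₀·ΔT = 11.0 mm ⇒ ΔT = 11.0 / (25.6×10⁻⁶ × 1440.0) = 298.9 K.
T = 28.2 + 298.9 = 327.1 °C.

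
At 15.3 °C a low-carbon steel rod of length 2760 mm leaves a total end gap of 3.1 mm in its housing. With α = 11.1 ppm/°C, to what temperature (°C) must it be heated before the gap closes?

116 °C

α·L₀·ΔT = 3.1 mm ⇒ ΔT = 3.1 / (11.1×10⁻⁶ × 2760.0) = 101.2 K.
T = 15.3 + 101.2 = 116.5 °C.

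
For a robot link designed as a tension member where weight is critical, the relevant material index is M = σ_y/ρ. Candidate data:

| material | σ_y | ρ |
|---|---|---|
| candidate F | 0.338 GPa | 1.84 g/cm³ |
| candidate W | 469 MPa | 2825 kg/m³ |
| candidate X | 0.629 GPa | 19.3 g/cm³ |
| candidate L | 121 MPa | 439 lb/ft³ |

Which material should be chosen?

After converting to SI:
  candidate F: σ_y = 338.0 MPa, ρ = 1840 kg/m³
  candidate W: σ_y = 469.0 MPa, ρ = 2825 kg/m³
  candidate X: σ_y = 629.0 MPa, ρ = 19300 kg/m³
  candidate L: σ_y = 121.0 MPa, ρ = 7032 kg/m³
  candidate F: M = 184 kN·m/kg
  candidate W: M = 166 kN·m/kg
  candidate X: M = 32.6 kN·m/kg
  candidate L: M = 17.2 kN·m/kg
Candidate F ranks first.

candidate F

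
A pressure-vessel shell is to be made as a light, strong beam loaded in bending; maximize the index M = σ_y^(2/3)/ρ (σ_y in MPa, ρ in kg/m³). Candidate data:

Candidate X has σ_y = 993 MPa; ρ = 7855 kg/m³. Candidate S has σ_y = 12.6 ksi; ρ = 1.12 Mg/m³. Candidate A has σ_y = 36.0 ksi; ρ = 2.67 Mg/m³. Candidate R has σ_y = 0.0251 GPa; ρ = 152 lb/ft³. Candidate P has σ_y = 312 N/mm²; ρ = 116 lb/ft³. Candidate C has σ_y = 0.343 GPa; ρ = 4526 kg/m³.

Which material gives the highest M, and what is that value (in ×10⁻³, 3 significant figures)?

candidate P, M = 24.8×10⁻³

Normalizing units and computing the index:
  candidate X: σ_y = 993.0 MPa, ρ = 7855 kg/m³
  candidate S: σ_y = 86.87 MPa, ρ = 1120 kg/m³
  candidate A: σ_y = 248.2 MPa, ρ = 2670 kg/m³
  candidate R: σ_y = 25.10 MPa, ρ = 2435 kg/m³
  candidate P: σ_y = 312.0 MPa, ρ = 1858 kg/m³
  candidate C: σ_y = 343.0 MPa, ρ = 4526 kg/m³
  candidate P: M = 24.8×10⁻³
  candidate S: M = 17.5×10⁻³
  candidate A: M = 14.8×10⁻³
  candidate X: M = 12.7×10⁻³
  candidate C: M = 10.8×10⁻³
  candidate R: M = 3.52×10⁻³
Highest index: candidate P.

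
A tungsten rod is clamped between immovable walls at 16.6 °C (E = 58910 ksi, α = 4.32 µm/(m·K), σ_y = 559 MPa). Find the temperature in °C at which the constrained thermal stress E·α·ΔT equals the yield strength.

335 °C

E = 58910 ksi = 406.2 GPa.
E·α·ΔT = 559.0 MPa ⇒ ΔT = 559.0 / (406.2×10³ × 4.32×10⁻⁶) = 318.6 K.
T = 16.6 + 318.6 = 335.2 °C.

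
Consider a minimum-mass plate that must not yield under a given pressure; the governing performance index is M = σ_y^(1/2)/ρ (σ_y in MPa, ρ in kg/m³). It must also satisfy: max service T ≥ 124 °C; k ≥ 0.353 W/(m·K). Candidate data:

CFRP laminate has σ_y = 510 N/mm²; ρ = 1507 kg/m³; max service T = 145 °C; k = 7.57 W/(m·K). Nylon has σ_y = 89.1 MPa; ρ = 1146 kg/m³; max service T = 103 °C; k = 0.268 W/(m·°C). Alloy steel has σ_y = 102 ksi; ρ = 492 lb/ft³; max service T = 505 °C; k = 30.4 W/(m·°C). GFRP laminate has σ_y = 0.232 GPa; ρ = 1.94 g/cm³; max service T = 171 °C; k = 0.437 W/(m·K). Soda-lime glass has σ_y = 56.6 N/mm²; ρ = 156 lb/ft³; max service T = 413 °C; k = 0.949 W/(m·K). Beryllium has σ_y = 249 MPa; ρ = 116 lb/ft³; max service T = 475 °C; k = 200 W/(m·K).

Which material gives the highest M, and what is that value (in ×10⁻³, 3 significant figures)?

Screen on constraints: max service T ≥ 124 °C; k ≥ 0.353 W/(m·K). Survivors: CFRP laminate, alloy steel, GFRP laminate, soda-lime glass, beryllium.
In SI units:
  CFRP laminate: σ_y = 510.0 MPa, ρ = 1507 kg/m³
  alloy steel: σ_y = 703.3 MPa, ρ = 7881 kg/m³
  GFRP laminate: σ_y = 232.0 MPa, ρ = 1940 kg/m³
  soda-lime glass: σ_y = 56.60 MPa, ρ = 2499 kg/m³
  beryllium: σ_y = 249.0 MPa, ρ = 1858 kg/m³
  CFRP laminate: M = 15.0×10⁻³
  beryllium: M = 8.49×10⁻³
  GFRP laminate: M = 7.85×10⁻³
  alloy steel: M = 3.36×10⁻³
  soda-lime glass: M = 3.01×10⁻³
The maximum is for CFRP laminate.

CFRP laminate, M = 15.0×10⁻³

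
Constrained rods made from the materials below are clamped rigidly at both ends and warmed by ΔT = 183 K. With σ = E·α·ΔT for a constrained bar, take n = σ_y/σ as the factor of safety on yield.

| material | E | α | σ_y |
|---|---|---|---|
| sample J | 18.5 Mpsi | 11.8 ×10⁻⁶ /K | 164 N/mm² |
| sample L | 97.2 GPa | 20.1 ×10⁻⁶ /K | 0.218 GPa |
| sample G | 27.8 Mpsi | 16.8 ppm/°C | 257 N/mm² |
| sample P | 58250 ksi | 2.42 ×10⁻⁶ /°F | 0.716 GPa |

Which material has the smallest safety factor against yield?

sample G

In consistent units (E in GPa, α in ×10⁻⁶/K, σ_y in MPa):
  sample J: E = 127.6, α = 11.8, σ_y = 164.0 → σ = 275 MPa, n = 0.595
  sample L: E = 97.20, α = 20.1, σ_y = 218.0 → σ = 358 MPa, n = 0.610
  sample G: E = 191.7, α = 16.8, σ_y = 257.0 → σ = 589 MPa, n = 0.436
  sample P: E = 401.6, α = 4.36, σ_y = 716.0 → σ = 320 MPa, n = 2.24
The minimum is sample G at n = 0.436.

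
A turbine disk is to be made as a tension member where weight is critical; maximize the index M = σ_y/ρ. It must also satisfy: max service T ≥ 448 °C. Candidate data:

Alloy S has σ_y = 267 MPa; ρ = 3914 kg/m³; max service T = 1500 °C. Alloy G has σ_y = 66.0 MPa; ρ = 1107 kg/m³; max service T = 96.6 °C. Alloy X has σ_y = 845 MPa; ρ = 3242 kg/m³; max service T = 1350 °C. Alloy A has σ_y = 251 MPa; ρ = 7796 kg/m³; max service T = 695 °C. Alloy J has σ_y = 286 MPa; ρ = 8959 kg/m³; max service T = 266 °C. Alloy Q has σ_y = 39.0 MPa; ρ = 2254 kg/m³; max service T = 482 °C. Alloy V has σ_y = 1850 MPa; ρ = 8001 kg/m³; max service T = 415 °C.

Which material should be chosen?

Screen on constraints: max service T ≥ 448 °C. Survivors: alloy S, alloy X, alloy A, alloy Q.
Computing M directly (units already consistent):
  alloy X: M = 261 kN·m/kg
  alloy S: M = 68.2 kN·m/kg
  alloy A: M = 32.2 kN·m/kg
  alloy Q: M = 17.3 kN·m/kg
The maximum is for alloy X.

alloy X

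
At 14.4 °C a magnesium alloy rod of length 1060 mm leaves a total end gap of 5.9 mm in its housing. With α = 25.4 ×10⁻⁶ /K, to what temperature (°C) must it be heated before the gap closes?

234 °C

α·L₀·ΔT = 5.9 mm ⇒ ΔT = 5.9 / (25.4×10⁻⁶ × 1060.0) = 219.1 K.
T = 14.4 + 219.1 = 233.5 °C.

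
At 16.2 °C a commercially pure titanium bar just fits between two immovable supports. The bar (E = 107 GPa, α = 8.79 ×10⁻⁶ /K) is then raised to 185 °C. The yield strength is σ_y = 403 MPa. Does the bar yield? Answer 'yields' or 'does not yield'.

does not yield

ΔT = 168.8 K. Constrained thermal stress σ = E·α·ΔT = 107.0×10³ MPa × 8.79×10⁻⁶ × 168.8 = 159 MPa (compressive).
Compare to σ_y = 403 MPa: σ < σ_y, so it does not yield.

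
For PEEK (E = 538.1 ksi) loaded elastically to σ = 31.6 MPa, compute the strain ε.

E = 538.1 ksi = 3.710 GPa = 3710 MPa.
ε = σ/E = 31.6 / 3710 = 8.52×10⁻³.

8.52×10⁻³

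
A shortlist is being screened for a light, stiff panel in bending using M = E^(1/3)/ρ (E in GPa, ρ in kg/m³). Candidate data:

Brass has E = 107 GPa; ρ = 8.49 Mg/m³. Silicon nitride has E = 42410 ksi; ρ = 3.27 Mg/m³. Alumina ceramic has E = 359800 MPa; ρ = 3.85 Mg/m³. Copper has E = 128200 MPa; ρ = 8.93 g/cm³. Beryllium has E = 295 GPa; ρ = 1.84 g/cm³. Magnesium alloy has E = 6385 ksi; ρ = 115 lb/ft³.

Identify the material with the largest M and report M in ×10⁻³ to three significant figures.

After converting to SI:
  brass: E = 107.0 GPa, ρ = 8490 kg/m³
  silicon nitride: E = 292.4 GPa, ρ = 3270 kg/m³
  alumina ceramic: E = 359.8 GPa, ρ = 3850 kg/m³
  copper: E = 128.2 GPa, ρ = 8930 kg/m³
  beryllium: E = 295.0 GPa, ρ = 1840 kg/m³
  magnesium alloy: E = 44.02 GPa, ρ = 1842 kg/m³
  beryllium: M = 3.62×10⁻³
  silicon nitride: M = 2.03×10⁻³
  magnesium alloy: M = 1.92×10⁻³
  alumina ceramic: M = 1.85×10⁻³
  copper: M = 0.565×10⁻³
  brass: M = 0.559×10⁻³
Beryllium ranks first.

beryllium, M = 3.62×10⁻³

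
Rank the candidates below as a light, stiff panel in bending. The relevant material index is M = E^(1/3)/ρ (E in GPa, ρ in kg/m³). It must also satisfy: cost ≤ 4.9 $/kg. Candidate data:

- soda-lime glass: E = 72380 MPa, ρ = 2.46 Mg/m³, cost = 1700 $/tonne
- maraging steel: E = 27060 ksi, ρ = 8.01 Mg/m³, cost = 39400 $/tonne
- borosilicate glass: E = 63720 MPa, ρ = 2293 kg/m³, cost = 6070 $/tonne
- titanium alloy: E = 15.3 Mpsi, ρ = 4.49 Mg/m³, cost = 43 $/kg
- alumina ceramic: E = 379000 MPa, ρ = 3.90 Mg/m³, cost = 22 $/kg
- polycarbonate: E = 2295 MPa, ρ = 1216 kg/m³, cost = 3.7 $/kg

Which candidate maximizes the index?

Screen on constraints: cost ≤ 4.9 $/kg. Survivors: soda-lime glass, polycarbonate.
Putting every candidate on a common basis:
  soda-lime glass: E = 72.38 GPa, ρ = 2460 kg/m³
  polycarbonate: E = 2.295 GPa, ρ = 1216 kg/m³
  soda-lime glass: M = 1.69×10⁻³
  polycarbonate: M = 1.08×10⁻³
Soda-lime glass ranks first.

soda-lime glass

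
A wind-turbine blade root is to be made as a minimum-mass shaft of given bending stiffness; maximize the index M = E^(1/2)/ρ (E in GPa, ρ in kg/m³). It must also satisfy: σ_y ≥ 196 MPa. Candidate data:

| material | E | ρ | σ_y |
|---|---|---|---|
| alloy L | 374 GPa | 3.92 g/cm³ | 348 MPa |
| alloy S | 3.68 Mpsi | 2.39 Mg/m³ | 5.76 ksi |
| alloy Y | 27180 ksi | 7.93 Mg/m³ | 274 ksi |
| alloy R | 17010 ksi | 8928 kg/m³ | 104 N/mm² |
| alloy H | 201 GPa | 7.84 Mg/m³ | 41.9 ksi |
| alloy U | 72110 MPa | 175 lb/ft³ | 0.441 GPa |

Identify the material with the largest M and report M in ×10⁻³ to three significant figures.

alloy L, M = 4.93×10⁻³

Screen on constraints: σ_y ≥ 196 MPa. Survivors: alloy L, alloy Y, alloy H, alloy U.
After converting to SI:
  alloy L: E = 374.0 GPa, ρ = 3920 kg/m³
  alloy Y: E = 187.4 GPa, ρ = 7930 kg/m³
  alloy H: E = 201.0 GPa, ρ = 7840 kg/m³
  alloy U: E = 72.11 GPa, ρ = 2803 kg/m³
  alloy L: M = 4.93×10⁻³
  alloy U: M = 3.03×10⁻³
  alloy H: M = 1.81×10⁻³
  alloy Y: M = 1.73×10⁻³
Alloy L ranks first.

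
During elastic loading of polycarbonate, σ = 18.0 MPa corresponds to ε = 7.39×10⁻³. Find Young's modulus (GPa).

2.44 GPa

E = σ/ε = 18.0 MPa / 7.39×10⁻³ = 2436 MPa = 2.44 GPa.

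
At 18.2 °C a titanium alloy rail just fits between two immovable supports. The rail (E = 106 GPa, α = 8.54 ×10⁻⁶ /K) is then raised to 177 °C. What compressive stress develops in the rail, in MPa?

144 MPa

ΔT = 158.8 K. Constrained thermal stress σ = E·α·ΔT = 106.0×10³ MPa × 8.54×10⁻⁶ × 158.8 = 144 MPa (compressive).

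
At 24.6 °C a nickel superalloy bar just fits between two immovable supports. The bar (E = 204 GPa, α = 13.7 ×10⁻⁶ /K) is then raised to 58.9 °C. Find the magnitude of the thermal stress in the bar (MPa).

95.9 MPa

ΔT = 34.30 K. Constrained thermal stress σ = E·α·ΔT = 204.0×10³ MPa × 13.7×10⁻⁶ × 34.30 = 95.9 MPa (compressive).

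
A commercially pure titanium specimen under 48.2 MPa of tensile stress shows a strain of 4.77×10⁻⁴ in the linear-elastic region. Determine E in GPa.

101 GPa

E = σ/ε = 48.2 MPa / 4.77×10⁻⁴ = 101000 MPa = 101 GPa.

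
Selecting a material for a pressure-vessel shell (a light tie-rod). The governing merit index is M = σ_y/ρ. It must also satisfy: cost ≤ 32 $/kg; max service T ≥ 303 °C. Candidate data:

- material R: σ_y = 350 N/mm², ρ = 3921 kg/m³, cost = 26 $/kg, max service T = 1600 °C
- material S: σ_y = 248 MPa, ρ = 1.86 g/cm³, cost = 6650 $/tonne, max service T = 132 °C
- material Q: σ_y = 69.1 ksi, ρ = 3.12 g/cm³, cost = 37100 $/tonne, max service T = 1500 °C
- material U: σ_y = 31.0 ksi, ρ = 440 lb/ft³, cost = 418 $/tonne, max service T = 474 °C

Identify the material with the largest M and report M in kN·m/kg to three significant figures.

Screen on constraints: cost ≤ 32 $/kg; max service T ≥ 303 °C. Survivors: material R, material U.
In SI units:
  material R: σ_y = 350.0 MPa, ρ = 3921 kg/m³
  material U: σ_y = 213.7 MPa, ρ = 7048 kg/m³
  material R: M = 89.3 kN·m/kg
  material U: M = 30.3 kN·m/kg
The maximum is for material R.

material R, M = 89.3 kN·m/kg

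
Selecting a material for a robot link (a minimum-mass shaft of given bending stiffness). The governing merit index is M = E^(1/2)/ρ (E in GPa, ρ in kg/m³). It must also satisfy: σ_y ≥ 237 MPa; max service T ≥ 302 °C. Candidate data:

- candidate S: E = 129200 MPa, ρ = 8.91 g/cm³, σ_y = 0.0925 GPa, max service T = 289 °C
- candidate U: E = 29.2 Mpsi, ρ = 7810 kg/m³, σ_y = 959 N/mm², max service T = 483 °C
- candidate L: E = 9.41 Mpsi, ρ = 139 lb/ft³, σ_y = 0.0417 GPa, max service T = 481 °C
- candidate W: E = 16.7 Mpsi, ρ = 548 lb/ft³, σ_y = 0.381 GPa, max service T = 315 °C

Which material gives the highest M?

Screen on constraints: σ_y ≥ 237 MPa; max service T ≥ 302 °C. Survivors: candidate U, candidate W.
Convert each candidate to consistent units, then evaluate M:
  candidate U: E = 201.3 GPa, ρ = 7810 kg/m³
  candidate W: E = 115.1 GPa, ρ = 8778 kg/m³
  candidate U: M = 1.82×10⁻³
  candidate W: M = 1.22×10⁻³
Highest index: candidate U.

candidate U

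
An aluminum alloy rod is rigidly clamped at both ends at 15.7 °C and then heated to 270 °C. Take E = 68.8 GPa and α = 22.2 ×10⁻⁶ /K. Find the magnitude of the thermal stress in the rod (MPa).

ΔT = 254.3 K. Constrained thermal stress σ = E·α·ΔT = 68.80×10³ MPa × 22.2×10⁻⁶ × 254.3 = 388 MPa (compressive).

388 MPa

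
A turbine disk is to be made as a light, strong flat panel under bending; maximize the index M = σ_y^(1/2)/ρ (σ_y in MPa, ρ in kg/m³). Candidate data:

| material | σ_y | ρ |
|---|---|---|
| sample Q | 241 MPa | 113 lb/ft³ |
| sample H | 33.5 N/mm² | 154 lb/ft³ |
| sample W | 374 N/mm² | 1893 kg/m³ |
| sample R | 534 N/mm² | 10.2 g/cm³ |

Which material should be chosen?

sample W

Normalizing units and computing the index:
  sample Q: σ_y = 241.0 MPa, ρ = 1810 kg/m³
  sample H: σ_y = 33.50 MPa, ρ = 2467 kg/m³
  sample W: σ_y = 374.0 MPa, ρ = 1893 kg/m³
  sample R: σ_y = 534.0 MPa, ρ = 10200 kg/m³
  sample W: M = 10.2×10⁻³
  sample Q: M = 8.58×10⁻³
  sample H: M = 2.35×10⁻³
  sample R: M = 2.27×10⁻³
Highest index: sample W.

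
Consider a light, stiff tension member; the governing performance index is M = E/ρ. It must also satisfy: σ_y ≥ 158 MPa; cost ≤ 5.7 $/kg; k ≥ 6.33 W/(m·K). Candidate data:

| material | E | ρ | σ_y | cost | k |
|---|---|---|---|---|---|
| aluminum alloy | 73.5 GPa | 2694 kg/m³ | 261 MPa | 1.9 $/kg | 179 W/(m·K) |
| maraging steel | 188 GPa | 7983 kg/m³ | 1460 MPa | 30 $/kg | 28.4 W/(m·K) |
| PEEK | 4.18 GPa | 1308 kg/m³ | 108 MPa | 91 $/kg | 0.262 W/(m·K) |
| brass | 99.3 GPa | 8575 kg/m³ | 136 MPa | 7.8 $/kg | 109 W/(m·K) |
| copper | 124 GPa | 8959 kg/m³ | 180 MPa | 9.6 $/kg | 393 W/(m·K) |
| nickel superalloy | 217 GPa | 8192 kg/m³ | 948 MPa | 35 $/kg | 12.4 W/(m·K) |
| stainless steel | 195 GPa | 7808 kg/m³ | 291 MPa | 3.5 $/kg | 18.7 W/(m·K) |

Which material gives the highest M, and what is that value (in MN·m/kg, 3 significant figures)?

aluminum alloy, M = 27.3 MN·m/kg

Screen on constraints: σ_y ≥ 158 MPa; cost ≤ 5.7 $/kg; k ≥ 6.33 W/(m·K). Survivors: aluminum alloy, stainless steel.
Computing M directly (units already consistent):
  aluminum alloy: M = 27.3 MN·m/kg
  stainless steel: M = 25.0 MN·m/kg
The maximum is for aluminum alloy.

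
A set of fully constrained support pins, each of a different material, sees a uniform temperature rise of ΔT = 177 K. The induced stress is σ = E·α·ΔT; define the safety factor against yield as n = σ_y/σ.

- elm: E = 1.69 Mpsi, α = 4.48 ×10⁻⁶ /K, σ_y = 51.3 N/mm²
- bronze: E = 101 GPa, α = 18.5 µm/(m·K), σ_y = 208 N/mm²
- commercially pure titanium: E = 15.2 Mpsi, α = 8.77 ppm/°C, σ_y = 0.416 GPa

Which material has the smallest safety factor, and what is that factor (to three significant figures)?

With everything in SI (GPa, ×10⁻⁶/K, MPa):
  elm: E = 11.65, α = 4.48, σ_y = 51.30 → σ = 9.24 MPa, n = 5.55
  bronze: E = 101.0, α = 18.5, σ_y = 208.0 → σ = 331 MPa, n = 0.629
  commercially pure titanium: E = 104.8, α = 8.77, σ_y = 416.0 → σ = 163 MPa, n = 2.56
The minimum is bronze at n = 0.629.

bronze, n = 0.629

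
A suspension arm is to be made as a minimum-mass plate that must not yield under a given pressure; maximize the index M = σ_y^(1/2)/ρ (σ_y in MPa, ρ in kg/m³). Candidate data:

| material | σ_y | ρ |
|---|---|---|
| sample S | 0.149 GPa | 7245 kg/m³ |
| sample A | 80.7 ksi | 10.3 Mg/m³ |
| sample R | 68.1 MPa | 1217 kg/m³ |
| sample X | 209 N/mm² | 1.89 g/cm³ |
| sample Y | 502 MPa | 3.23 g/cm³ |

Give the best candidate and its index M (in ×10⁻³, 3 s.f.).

Normalizing units and computing the index:
  sample S: σ_y = 149.0 MPa, ρ = 7245 kg/m³
  sample A: σ_y = 556.4 MPa, ρ = 10300 kg/m³
  sample R: σ_y = 68.10 MPa, ρ = 1217 kg/m³
  sample X: σ_y = 209.0 MPa, ρ = 1890 kg/m³
  sample Y: σ_y = 502.0 MPa, ρ = 3230 kg/m³
  sample X: M = 7.65×10⁻³
  sample Y: M = 6.94×10⁻³
  sample R: M = 6.78×10⁻³
  sample A: M = 2.29×10⁻³
  sample S: M = 1.68×10⁻³
Highest index: sample X.

sample X, M = 7.65×10⁻³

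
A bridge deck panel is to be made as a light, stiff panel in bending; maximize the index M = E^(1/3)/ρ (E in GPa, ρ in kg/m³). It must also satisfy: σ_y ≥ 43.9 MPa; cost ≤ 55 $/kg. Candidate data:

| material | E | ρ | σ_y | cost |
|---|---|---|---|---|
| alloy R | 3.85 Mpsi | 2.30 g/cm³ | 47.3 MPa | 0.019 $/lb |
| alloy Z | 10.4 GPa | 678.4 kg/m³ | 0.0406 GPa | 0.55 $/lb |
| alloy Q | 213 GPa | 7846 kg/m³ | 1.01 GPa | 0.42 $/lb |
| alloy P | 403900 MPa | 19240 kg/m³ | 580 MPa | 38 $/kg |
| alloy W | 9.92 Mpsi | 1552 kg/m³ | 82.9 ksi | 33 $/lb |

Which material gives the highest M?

Screen on constraints: σ_y ≥ 43.9 MPa; cost ≤ 55 $/kg. Survivors: alloy R, alloy Q, alloy P.
Normalizing units and computing the index:
  alloy R: E = 26.54 GPa, ρ = 2300 kg/m³
  alloy Q: E = 213.0 GPa, ρ = 7846 kg/m³
  alloy P: E = 403.9 GPa, ρ = 19240 kg/m³
  alloy R: M = 1.30×10⁻³
  alloy Q: M = 0.761×10⁻³
  alloy P: M = 0.384×10⁻³
Alloy R ranks first.

alloy R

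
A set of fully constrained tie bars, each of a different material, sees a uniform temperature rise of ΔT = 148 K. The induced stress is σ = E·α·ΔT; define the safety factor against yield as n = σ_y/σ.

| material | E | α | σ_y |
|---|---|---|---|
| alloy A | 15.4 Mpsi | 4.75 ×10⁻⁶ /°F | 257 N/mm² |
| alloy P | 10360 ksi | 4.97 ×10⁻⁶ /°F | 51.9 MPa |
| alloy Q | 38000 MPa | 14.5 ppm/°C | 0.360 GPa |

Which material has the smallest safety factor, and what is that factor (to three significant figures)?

alloy P, n = 0.549

Converting E to GPa, α to ×10⁻⁶/K, σ_y to MPa, then σ and n for each:
  alloy A: E = 106.2, α = 8.55, σ_y = 257.0 → σ = 134 MPa, n = 1.91
  alloy P: E = 71.43, α = 8.95, σ_y = 51.90 → σ = 94.6 MPa, n = 0.549
  alloy Q: E = 38.00, α = 14.5, σ_y = 360.0 → σ = 81.5 MPa, n = 4.41
The minimum is alloy P at n = 0.549.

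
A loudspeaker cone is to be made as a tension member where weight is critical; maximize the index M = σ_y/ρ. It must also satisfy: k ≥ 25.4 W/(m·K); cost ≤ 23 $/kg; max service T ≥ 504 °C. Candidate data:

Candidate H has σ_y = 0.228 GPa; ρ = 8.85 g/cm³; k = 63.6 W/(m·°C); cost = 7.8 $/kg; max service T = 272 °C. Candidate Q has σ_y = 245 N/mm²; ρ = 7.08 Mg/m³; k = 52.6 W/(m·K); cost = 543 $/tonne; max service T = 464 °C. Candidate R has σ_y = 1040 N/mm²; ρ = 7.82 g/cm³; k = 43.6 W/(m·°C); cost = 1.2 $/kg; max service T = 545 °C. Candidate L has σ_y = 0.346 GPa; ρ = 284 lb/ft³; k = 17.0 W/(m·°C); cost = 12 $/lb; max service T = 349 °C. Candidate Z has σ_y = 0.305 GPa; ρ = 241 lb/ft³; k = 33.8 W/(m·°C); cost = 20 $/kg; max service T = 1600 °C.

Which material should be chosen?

candidate R

Screen on constraints: k ≥ 25.4 W/(m·K); cost ≤ 23 $/kg; max service T ≥ 504 °C. Survivors: candidate R, candidate Z.
Convert each candidate to consistent units, then evaluate M:
  candidate R: σ_y = 1040 MPa, ρ = 7820 kg/m³
  candidate Z: σ_y = 305.0 MPa, ρ = 3860 kg/m³
  candidate R: M = 133 kN·m/kg
  candidate Z: M = 79.0 kN·m/kg
Candidate R has the largest M.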